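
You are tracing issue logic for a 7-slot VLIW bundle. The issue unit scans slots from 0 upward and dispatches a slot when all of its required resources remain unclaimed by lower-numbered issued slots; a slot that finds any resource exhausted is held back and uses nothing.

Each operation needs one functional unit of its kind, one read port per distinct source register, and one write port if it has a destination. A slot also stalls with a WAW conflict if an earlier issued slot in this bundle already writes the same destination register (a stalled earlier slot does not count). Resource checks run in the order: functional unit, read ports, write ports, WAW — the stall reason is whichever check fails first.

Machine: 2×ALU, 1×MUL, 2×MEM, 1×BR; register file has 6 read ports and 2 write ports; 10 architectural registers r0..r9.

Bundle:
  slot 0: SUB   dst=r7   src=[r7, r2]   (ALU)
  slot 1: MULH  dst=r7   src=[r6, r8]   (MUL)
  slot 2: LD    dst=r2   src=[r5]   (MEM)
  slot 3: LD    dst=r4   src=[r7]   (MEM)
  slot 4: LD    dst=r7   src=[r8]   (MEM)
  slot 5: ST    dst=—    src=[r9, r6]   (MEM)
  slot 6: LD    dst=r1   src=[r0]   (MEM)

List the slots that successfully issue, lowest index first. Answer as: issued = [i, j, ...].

(0) want 1×ALU +2rd +1wr — yes → AL1|MU1|ME2|BR1|rd4|wr1
(1) want 1×MUL +2rd +1wr — WAW → AL1|MU1|ME2|BR1|rd4|wr1
(2) want 1×MEM +1rd +1wr — yes → AL1|MU1|ME1|BR1|rd3|wr0
(3) want 1×MEM +1rd +1wr — WR_PORT → AL1|MU1|ME1|BR1|rd3|wr0
(4) want 1×MEM +1rd +1wr — WR_PORT → AL1|MU1|ME1|BR1|rd3|wr0
(5) want 1×MEM +2rd +0wr — yes → AL1|MU1|ME0|BR1|rd1|wr0
(6) want 1×MEM +1rd +1wr — FU → AL1|MU1|ME0|BR1|rd1|wr0

issued = [0, 2, 5]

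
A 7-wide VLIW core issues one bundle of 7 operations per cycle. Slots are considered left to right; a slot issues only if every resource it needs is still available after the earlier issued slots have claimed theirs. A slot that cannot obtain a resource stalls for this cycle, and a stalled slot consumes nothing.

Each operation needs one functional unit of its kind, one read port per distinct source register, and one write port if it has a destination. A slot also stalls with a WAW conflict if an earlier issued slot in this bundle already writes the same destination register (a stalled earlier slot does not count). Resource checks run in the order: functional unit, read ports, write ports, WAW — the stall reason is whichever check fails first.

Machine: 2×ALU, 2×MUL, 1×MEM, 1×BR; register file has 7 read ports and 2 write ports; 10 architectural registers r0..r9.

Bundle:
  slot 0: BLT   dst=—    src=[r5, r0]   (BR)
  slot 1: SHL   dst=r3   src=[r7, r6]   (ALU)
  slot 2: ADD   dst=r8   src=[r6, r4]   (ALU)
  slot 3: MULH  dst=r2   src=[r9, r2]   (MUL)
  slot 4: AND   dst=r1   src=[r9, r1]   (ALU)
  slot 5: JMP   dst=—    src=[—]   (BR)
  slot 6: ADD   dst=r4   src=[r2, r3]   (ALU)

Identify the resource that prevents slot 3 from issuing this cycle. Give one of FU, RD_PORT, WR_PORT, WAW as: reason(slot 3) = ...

[0] BR needs rd=2 wr=0: ok; after: ALU=2 MUL=2 MEM=1 BR=0, R=5, W=2
[1] ALU needs rd=2 wr=1: ok; after: ALU=1 MUL=2 MEM=1 BR=0, R=3, W=1
[2] ALU needs rd=2 wr=1: ok; after: ALU=0 MUL=2 MEM=1 BR=0, R=1, W=0
[3] MUL needs rd=2 wr=1: RD_PORT; after: ALU=0 MUL=2 MEM=1 BR=0, R=1, W=0
[4] ALU needs rd=2 wr=1: FU; after: ALU=0 MUL=2 MEM=1 BR=0, R=1, W=0
[5] BR needs rd=0 wr=0: FU; after: ALU=0 MUL=2 MEM=1 BR=0, R=1, W=0
[6] ALU needs rd=2 wr=1: FU; after: ALU=0 MUL=2 MEM=1 BR=0, R=1, W=0

reason(slot 3) = RD_PORT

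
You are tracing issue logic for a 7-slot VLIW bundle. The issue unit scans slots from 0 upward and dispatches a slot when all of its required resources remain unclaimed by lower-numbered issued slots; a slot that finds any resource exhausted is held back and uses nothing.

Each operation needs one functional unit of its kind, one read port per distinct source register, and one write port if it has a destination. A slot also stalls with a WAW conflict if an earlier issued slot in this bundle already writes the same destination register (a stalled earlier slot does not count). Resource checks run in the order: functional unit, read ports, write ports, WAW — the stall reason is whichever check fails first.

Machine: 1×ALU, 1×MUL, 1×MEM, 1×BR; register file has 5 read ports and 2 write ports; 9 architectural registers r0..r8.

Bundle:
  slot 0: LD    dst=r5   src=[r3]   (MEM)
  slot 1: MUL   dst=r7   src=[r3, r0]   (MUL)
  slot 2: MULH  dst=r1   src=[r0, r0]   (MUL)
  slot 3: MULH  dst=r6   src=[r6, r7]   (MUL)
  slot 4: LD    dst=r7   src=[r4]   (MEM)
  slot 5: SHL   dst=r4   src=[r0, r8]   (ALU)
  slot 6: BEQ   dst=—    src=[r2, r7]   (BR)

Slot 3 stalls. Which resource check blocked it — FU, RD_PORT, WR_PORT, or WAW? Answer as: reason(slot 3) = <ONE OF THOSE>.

(0) want 1×MEM +1rd +1wr — yes → AL1|MU1|ME0|BR1|rd4|wr1
(1) want 1×MUL +2rd +1wr — yes → AL1|MU0|ME0|BR1|rd2|wr0
(2) want 1×MUL +1rd +1wr — FU → AL1|MU0|ME0|BR1|rd2|wr0
(3) want 1×MUL +2rd +1wr — FU → AL1|MU0|ME0|BR1|rd2|wr0
(4) want 1×MEM +1rd +1wr — FU → AL1|MU0|ME0|BR1|rd2|wr0
(5) want 1×ALU +2rd +1wr — WR_PORT → AL1|MU0|ME0|BR1|rd2|wr0
(6) want 1×BR +2rd +0wr — yes → AL1|MU0|ME0|BR0|rd0|wr0

reason(slot 3) = FU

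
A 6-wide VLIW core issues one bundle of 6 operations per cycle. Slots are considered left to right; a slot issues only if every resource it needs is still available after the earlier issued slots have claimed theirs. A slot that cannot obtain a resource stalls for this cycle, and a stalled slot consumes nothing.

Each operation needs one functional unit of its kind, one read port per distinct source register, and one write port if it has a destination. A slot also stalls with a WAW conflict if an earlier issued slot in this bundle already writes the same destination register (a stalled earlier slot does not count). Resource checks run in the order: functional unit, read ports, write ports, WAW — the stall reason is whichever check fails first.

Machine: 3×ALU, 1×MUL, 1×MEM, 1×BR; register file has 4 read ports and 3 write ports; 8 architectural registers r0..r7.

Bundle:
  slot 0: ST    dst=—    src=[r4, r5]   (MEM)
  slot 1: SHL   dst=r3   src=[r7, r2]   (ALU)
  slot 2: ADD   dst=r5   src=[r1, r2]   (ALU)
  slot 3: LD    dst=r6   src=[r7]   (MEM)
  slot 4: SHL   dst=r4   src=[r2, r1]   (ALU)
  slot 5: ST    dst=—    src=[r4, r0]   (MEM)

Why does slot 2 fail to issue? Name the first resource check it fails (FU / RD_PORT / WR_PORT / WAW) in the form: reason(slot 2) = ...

[0] MEM needs rd=2 wr=0: ok; after: ALU=3 MUL=1 MEM=0 BR=1, R=2, W=3
[1] ALU needs rd=2 wr=1: ok; after: ALU=2 MUL=1 MEM=0 BR=1, R=0, W=2
[2] ALU needs rd=2 wr=1: RD_PORT; after: ALU=2 MUL=1 MEM=0 BR=1, R=0, W=2
[3] MEM needs rd=1 wr=1: FU; after: ALU=2 MUL=1 MEM=0 BR=1, R=0, W=2
[4] ALU needs rd=2 wr=1: RD_PORT; after: ALU=2 MUL=1 MEM=0 BR=1, R=0, W=2
[5] MEM needs rd=2 wr=0: FU; after: ALU=2 MUL=1 MEM=0 BR=1, R=0, W=2

reason(slot 2) = RD_PORT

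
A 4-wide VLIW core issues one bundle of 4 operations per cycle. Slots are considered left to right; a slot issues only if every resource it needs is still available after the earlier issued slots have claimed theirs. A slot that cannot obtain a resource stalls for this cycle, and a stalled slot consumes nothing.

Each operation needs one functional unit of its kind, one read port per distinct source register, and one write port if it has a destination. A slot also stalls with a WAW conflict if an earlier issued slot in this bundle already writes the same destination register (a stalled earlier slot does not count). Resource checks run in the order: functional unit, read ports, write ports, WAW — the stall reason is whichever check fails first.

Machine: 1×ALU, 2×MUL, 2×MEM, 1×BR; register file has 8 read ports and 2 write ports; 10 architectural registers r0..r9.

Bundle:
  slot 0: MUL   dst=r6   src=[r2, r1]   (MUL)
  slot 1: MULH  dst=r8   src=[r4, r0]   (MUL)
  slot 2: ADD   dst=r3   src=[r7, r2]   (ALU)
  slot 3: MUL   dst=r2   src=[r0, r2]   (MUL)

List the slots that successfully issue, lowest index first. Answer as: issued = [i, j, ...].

issued = [0, 1]

(0) want 1×MUL +2rd +1wr — yes → AL1|MU1|ME2|BR1|rd6|wr1
(1) want 1×MUL +2rd +1wr — yes → AL1|MU0|ME2|BR1|rd4|wr0
(2) want 1×ALU +2rd +1wr — WR_PORT → AL1|MU0|ME2|BR1|rd4|wr0
(3) want 1×MUL +2rd +1wr — FU → AL1|MU0|ME2|BR1|rd4|wr0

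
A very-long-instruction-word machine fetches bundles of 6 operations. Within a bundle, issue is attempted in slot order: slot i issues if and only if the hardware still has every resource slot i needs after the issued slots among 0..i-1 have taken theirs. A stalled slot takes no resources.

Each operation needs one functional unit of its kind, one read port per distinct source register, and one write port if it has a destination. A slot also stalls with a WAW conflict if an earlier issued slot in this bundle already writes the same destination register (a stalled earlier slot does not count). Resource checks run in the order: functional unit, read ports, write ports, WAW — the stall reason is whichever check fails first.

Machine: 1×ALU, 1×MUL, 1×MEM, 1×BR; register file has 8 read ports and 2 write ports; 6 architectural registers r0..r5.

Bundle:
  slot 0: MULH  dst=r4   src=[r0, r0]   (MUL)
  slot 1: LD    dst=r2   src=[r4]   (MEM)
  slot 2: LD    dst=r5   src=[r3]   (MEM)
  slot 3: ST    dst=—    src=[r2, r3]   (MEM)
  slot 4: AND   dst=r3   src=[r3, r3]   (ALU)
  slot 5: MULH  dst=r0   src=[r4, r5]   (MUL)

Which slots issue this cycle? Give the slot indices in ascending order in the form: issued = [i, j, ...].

issued = [0, 1]

slot 0 (MUL): ISSUE — free A1,Mu0,Ld1,B1 rp7 wp1
slot 1 (MEM): ISSUE — free A1,Mu0,Ld0,B1 rp6 wp0
slot 2 (MEM): stall FU — free A1,Mu0,Ld0,B1 rp6 wp0
slot 3 (MEM): stall FU — free A1,Mu0,Ld0,B1 rp6 wp0
slot 4 (ALU): stall WR_PORT — free A1,Mu0,Ld0,B1 rp6 wp0
slot 5 (MUL): stall FU — free A1,Mu0,Ld0,B1 rp6 wp0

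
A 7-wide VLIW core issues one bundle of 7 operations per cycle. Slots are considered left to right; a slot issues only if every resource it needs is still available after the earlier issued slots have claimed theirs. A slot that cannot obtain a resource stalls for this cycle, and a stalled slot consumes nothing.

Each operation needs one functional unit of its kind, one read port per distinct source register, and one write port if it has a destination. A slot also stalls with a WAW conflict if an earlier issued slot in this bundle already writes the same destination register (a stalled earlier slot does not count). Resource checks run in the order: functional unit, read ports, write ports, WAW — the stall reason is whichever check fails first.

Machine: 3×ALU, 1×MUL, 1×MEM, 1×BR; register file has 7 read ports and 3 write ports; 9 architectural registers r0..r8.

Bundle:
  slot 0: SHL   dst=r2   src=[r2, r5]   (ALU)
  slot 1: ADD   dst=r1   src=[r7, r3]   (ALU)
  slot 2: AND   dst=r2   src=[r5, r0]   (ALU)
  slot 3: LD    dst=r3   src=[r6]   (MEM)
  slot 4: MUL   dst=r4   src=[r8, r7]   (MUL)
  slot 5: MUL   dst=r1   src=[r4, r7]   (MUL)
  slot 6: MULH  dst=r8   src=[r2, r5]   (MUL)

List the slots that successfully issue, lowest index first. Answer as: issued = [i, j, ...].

(0) want 1×ALU +2rd +1wr — yes → AL2|MU1|ME1|BR1|rd5|wr2
(1) want 1×ALU +2rd +1wr — yes → AL1|MU1|ME1|BR1|rd3|wr1
(2) want 1×ALU +2rd +1wr — WAW → AL1|MU1|ME1|BR1|rd3|wr1
(3) want 1×MEM +1rd +1wr — yes → AL1|MU1|ME0|BR1|rd2|wr0
(4) want 1×MUL +2rd +1wr — WR_PORT → AL1|MU1|ME0|BR1|rd2|wr0
(5) want 1×MUL +2rd +1wr — WR_PORT → AL1|MU1|ME0|BR1|rd2|wr0
(6) want 1×MUL +2rd +1wr — WR_PORT → AL1|MU1|ME0|BR1|rd2|wr0

issued = [0, 1, 3]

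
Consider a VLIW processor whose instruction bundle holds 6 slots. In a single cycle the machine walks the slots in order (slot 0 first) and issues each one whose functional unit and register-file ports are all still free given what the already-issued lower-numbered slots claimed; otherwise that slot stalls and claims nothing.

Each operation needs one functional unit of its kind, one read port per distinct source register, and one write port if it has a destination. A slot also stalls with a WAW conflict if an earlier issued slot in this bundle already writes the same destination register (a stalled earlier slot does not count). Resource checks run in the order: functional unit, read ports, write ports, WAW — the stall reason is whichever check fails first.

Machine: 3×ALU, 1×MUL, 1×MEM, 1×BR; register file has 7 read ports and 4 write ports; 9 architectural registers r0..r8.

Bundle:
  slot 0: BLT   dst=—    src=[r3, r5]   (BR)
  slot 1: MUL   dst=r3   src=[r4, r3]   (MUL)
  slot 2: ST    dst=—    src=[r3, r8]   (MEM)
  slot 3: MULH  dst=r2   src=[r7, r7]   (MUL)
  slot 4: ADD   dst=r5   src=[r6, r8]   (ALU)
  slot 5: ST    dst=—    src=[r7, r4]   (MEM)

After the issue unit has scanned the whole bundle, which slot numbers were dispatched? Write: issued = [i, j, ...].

(0) want 1×BR +2rd +0wr — yes → AL3|MU1|ME1|BR0|rd5|wr4
(1) want 1×MUL +2rd +1wr — yes → AL3|MU0|ME1|BR0|rd3|wr3
(2) want 1×MEM +2rd +0wr — yes → AL3|MU0|ME0|BR0|rd1|wr3
(3) want 1×MUL +1rd +1wr — FU → AL3|MU0|ME0|BR0|rd1|wr3
(4) want 1×ALU +2rd +1wr — RD_PORT → AL3|MU0|ME0|BR0|rd1|wr3
(5) want 1×MEM +2rd +0wr — FU → AL3|MU0|ME0|BR0|rd1|wr3

issued = [0, 1, 2]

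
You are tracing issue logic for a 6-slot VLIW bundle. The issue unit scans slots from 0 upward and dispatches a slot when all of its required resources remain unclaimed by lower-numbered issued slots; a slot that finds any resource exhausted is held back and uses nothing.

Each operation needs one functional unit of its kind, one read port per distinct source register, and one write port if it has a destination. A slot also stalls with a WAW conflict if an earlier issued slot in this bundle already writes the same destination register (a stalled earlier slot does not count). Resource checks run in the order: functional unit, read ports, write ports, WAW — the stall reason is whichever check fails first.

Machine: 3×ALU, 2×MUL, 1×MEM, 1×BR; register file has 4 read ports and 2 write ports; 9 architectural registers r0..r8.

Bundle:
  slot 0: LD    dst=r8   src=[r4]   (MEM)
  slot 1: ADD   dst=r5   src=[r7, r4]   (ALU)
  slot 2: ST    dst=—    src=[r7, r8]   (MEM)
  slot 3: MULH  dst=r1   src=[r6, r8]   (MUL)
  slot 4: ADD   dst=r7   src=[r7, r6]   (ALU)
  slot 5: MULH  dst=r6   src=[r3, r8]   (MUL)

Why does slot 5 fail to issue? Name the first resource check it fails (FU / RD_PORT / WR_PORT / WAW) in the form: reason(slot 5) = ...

reason(slot 5) = RD_PORT

#0 MEM src=r4 dispatched  <A:3 Mu:2 Ld:0 B:1 rd:3 wr:1>
#1 ALU src=r7,r4 dispatched  <A:2 Mu:2 Ld:0 B:1 rd:1 wr:0>
#2 MEM src=r7,r8 held:FU  <A:2 Mu:2 Ld:0 B:1 rd:1 wr:0>
#3 MUL src=r6,r8 held:RD_PORT  <A:2 Mu:2 Ld:0 B:1 rd:1 wr:0>
#4 ALU src=r7,r6 held:RD_PORT  <A:2 Mu:2 Ld:0 B:1 rd:1 wr:0>
#5 MUL src=r3,r8 held:RD_PORT  <A:2 Mu:2 Ld:0 B:1 rd:1 wr:0>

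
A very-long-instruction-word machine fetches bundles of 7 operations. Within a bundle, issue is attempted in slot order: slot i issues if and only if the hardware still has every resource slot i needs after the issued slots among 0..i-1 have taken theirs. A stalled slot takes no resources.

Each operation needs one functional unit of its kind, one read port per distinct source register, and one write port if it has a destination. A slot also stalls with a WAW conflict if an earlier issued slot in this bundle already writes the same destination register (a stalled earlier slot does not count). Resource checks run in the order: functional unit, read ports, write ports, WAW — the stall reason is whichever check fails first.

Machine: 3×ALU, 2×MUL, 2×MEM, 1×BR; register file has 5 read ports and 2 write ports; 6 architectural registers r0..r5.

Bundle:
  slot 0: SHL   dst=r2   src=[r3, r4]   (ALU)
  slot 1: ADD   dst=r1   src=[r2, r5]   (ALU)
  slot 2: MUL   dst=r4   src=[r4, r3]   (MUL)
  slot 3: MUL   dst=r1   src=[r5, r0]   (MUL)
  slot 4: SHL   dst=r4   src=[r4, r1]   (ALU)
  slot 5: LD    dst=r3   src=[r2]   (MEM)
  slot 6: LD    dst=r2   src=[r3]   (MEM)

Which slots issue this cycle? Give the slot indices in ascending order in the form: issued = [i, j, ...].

[0] ALU needs rd=2 wr=1: ok; after: ALU=2 MUL=2 MEM=2 BR=1, R=3, W=1
[1] ALU needs rd=2 wr=1: ok; after: ALU=1 MUL=2 MEM=2 BR=1, R=1, W=0
[2] MUL needs rd=2 wr=1: RD_PORT; after: ALU=1 MUL=2 MEM=2 BR=1, R=1, W=0
[3] MUL needs rd=2 wr=1: RD_PORT; after: ALU=1 MUL=2 MEM=2 BR=1, R=1, W=0
[4] ALU needs rd=2 wr=1: RD_PORT; after: ALU=1 MUL=2 MEM=2 BR=1, R=1, W=0
[5] MEM needs rd=1 wr=1: WR_PORT; after: ALU=1 MUL=2 MEM=2 BR=1, R=1, W=0
[6] MEM needs rd=1 wr=1: WR_PORT; after: ALU=1 MUL=2 MEM=2 BR=1, R=1, W=0

issued = [0, 1]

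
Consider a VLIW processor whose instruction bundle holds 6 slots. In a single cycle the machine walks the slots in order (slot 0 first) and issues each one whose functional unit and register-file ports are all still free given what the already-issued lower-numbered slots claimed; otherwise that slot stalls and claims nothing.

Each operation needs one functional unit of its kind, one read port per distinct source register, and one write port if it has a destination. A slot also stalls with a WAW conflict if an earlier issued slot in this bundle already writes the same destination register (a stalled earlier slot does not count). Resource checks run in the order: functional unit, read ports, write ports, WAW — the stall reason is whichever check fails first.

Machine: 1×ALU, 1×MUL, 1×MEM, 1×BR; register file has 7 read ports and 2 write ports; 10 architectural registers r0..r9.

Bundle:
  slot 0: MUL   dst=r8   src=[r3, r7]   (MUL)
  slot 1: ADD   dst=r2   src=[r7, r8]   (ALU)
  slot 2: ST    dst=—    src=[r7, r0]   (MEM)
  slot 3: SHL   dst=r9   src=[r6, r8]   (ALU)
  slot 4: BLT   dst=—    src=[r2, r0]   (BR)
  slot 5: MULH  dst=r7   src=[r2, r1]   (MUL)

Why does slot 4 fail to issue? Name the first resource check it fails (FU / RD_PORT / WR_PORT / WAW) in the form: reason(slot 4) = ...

[0] MUL needs rd=2 wr=1: ok; after: ALU=1 MUL=0 MEM=1 BR=1, R=5, W=1
[1] ALU needs rd=2 wr=1: ok; after: ALU=0 MUL=0 MEM=1 BR=1, R=3, W=0
[2] MEM needs rd=2 wr=0: ok; after: ALU=0 MUL=0 MEM=0 BR=1, R=1, W=0
[3] ALU needs rd=2 wr=1: FU; after: ALU=0 MUL=0 MEM=0 BR=1, R=1, W=0
[4] BR needs rd=2 wr=0: RD_PORT; after: ALU=0 MUL=0 MEM=0 BR=1, R=1, W=0
[5] MUL needs rd=2 wr=1: FU; after: ALU=0 MUL=0 MEM=0 BR=1, R=1, W=0

reason(slot 4) = RD_PORT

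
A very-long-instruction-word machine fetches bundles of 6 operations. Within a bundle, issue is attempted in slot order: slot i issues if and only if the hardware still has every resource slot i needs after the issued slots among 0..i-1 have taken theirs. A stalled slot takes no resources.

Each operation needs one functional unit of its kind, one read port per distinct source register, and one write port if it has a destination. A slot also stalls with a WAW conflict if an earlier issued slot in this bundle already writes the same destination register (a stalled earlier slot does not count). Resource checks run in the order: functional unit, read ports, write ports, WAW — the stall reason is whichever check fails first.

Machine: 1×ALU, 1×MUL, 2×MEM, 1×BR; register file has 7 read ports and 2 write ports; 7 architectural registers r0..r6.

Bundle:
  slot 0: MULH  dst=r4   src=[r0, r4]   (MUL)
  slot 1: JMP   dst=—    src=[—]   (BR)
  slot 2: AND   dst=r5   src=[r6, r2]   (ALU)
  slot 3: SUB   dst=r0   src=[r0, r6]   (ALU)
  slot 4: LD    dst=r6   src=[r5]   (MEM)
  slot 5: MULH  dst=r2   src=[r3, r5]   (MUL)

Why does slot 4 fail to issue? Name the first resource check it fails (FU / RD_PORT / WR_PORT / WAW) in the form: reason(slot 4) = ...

reason(slot 4) = WR_PORT

  0. MUL→r4 ⇒ go  {1A/0Mu/2Ld/1B | 5r 1w}
  1. BR ⇒ go  {1A/0Mu/2Ld/0B | 5r 1w}
  2. ALU→r5 ⇒ go  {0A/0Mu/2Ld/0B | 3r 0w}
  3. ALU→r0 ⇒ no(FU)  {0A/0Mu/2Ld/0B | 3r 0w}
  4. MEM→r6 ⇒ no(WR_PORT)  {0A/0Mu/2Ld/0B | 3r 0w}
  5. MUL→r2 ⇒ no(FU)  {0A/0Mu/2Ld/0B | 3r 0w}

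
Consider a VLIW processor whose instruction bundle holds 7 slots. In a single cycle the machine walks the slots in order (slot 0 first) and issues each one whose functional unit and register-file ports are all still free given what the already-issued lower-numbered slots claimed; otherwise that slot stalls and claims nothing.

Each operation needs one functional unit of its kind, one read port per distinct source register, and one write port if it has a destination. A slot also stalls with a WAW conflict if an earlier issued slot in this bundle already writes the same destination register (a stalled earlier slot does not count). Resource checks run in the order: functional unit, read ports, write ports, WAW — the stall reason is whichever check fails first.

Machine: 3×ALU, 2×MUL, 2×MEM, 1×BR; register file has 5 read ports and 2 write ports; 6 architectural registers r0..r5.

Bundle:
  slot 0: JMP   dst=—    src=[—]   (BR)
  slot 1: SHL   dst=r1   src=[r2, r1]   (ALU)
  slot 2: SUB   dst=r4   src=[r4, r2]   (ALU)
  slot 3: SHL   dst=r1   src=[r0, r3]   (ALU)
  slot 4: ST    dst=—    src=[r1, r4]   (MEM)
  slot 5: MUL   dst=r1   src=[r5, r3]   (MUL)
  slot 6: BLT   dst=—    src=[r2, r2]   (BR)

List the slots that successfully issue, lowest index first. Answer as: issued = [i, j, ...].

issued = [0, 1, 2]

[0] BR needs rd=0 wr=0: ok; after: ALU=3 MUL=2 MEM=2 BR=0, R=5, W=2
[1] ALU needs rd=2 wr=1: ok; after: ALU=2 MUL=2 MEM=2 BR=0, R=3, W=1
[2] ALU needs rd=2 wr=1: ok; after: ALU=1 MUL=2 MEM=2 BR=0, R=1, W=0
[3] ALU needs rd=2 wr=1: RD_PORT; after: ALU=1 MUL=2 MEM=2 BR=0, R=1, W=0
[4] MEM needs rd=2 wr=0: RD_PORT; after: ALU=1 MUL=2 MEM=2 BR=0, R=1, W=0
[5] MUL needs rd=2 wr=1: RD_PORT; after: ALU=1 MUL=2 MEM=2 BR=0, R=1, W=0
[6] BR needs rd=1 wr=0: FU; after: ALU=1 MUL=2 MEM=2 BR=0, R=1, W=0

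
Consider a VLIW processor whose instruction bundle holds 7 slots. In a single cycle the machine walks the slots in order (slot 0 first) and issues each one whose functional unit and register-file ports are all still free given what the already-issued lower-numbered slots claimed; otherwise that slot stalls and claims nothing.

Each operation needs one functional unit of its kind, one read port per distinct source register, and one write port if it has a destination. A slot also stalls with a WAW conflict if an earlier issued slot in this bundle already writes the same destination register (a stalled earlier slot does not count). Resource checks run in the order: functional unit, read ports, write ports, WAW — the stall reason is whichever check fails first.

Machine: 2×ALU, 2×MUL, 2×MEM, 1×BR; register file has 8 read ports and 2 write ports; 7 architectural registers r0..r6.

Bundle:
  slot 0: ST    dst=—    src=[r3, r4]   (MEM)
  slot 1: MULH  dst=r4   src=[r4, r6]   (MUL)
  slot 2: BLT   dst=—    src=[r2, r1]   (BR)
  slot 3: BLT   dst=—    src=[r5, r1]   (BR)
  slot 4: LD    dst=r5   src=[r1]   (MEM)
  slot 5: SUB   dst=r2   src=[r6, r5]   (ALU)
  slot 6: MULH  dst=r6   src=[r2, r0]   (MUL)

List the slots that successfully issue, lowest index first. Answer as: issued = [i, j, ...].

[0] MEM needs rd=2 wr=0: ok; after: ALU=2 MUL=2 MEM=1 BR=1, R=6, W=2
[1] MUL needs rd=2 wr=1: ok; after: ALU=2 MUL=1 MEM=1 BR=1, R=4, W=1
[2] BR needs rd=2 wr=0: ok; after: ALU=2 MUL=1 MEM=1 BR=0, R=2, W=1
[3] BR needs rd=2 wr=0: FU; after: ALU=2 MUL=1 MEM=1 BR=0, R=2, W=1
[4] MEM needs rd=1 wr=1: ok; after: ALU=2 MUL=1 MEM=0 BR=0, R=1, W=0
[5] ALU needs rd=2 wr=1: RD_PORT; after: ALU=2 MUL=1 MEM=0 BR=0, R=1, W=0
[6] MUL needs rd=2 wr=1: RD_PORT; after: ALU=2 MUL=1 MEM=0 BR=0, R=1, W=0

issued = [0, 1, 2, 4]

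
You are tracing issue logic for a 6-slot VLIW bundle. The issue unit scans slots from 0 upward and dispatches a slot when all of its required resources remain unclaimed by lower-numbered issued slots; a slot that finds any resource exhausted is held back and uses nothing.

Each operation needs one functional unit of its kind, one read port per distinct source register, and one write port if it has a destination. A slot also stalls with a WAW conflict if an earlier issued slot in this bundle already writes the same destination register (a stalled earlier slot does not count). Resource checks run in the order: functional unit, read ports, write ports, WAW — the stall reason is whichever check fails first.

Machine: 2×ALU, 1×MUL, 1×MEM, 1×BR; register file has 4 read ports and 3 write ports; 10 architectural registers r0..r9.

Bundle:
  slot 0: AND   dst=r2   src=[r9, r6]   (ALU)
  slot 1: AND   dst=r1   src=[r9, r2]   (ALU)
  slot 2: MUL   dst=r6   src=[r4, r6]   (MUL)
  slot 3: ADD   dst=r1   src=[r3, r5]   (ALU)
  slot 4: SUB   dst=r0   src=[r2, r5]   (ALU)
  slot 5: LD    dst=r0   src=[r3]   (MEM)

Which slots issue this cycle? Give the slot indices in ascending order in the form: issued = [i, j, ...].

issued = [0, 1]

  0. ALU→r2 ⇒ go  {1A/1Mu/1Ld/1B | 2r 2w}
  1. ALU→r1 ⇒ go  {0A/1Mu/1Ld/1B | 0r 1w}
  2. MUL→r6 ⇒ no(RD_PORT)  {0A/1Mu/1Ld/1B | 0r 1w}
  3. ALU→r1 ⇒ no(FU)  {0A/1Mu/1Ld/1B | 0r 1w}
  4. ALU→r0 ⇒ no(FU)  {0A/1Mu/1Ld/1B | 0r 1w}
  5. MEM→r0 ⇒ no(RD_PORT)  {0A/1Mu/1Ld/1B | 0r 1w}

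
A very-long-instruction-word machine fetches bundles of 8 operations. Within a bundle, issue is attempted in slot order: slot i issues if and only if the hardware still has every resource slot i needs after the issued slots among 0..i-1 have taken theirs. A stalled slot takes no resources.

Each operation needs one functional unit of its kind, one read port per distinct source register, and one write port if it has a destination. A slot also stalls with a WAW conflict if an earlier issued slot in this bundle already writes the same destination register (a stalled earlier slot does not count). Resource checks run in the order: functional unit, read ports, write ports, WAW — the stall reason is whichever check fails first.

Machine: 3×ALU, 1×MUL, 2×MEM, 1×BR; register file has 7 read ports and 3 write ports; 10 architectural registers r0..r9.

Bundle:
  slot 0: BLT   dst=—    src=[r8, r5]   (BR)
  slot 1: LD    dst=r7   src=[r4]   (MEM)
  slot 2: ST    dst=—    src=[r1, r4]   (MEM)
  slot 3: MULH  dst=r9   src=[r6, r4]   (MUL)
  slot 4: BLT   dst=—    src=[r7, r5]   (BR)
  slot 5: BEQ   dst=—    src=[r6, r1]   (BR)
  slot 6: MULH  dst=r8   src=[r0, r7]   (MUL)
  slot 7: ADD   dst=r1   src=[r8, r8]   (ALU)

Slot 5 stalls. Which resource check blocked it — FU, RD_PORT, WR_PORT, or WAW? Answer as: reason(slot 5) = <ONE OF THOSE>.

reason(slot 5) = FU

#0 BR src=r8,r5 dispatched  <A:3 Mu:1 Ld:2 B:0 rd:5 wr:3>
#1 MEM src=r4 dispatched  <A:3 Mu:1 Ld:1 B:0 rd:4 wr:2>
#2 MEM src=r1,r4 dispatched  <A:3 Mu:1 Ld:0 B:0 rd:2 wr:2>
#3 MUL src=r6,r4 dispatched  <A:3 Mu:0 Ld:0 B:0 rd:0 wr:1>
#4 BR src=r7,r5 held:FU  <A:3 Mu:0 Ld:0 B:0 rd:0 wr:1>
#5 BR src=r6,r1 held:FU  <A:3 Mu:0 Ld:0 B:0 rd:0 wr:1>
#6 MUL src=r0,r7 held:FU  <A:3 Mu:0 Ld:0 B:0 rd:0 wr:1>
#7 ALU src=r8,r8 held:RD_PORT  <A:3 Mu:0 Ld:0 B:0 rd:0 wr:1>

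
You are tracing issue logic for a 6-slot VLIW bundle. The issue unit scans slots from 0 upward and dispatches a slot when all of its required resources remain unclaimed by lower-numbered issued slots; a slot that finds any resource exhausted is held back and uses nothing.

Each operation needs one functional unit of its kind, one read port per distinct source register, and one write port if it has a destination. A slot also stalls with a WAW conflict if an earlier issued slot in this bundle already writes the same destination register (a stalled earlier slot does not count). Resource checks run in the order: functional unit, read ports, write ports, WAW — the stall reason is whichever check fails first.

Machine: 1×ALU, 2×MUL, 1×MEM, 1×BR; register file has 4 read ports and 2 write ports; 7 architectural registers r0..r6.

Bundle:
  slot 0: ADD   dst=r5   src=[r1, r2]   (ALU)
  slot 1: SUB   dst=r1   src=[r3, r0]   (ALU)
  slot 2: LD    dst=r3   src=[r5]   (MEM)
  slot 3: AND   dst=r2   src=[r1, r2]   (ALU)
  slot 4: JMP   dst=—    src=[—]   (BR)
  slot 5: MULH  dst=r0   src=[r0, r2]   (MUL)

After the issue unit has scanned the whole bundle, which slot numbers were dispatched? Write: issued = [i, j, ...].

issued = [0, 2, 4]

  0. ALU→r5 ⇒ go  {0A/2Mu/1Ld/1B | 2r 1w}
  1. ALU→r1 ⇒ no(FU)  {0A/2Mu/1Ld/1B | 2r 1w}
  2. MEM→r3 ⇒ go  {0A/2Mu/0Ld/1B | 1r 0w}
  3. ALU→r2 ⇒ no(FU)  {0A/2Mu/0Ld/1B | 1r 0w}
  4. BR ⇒ go  {0A/2Mu/0Ld/0B | 1r 0w}
  5. MUL→r0 ⇒ no(RD_PORT)  {0A/2Mu/0Ld/0B | 1r 0w}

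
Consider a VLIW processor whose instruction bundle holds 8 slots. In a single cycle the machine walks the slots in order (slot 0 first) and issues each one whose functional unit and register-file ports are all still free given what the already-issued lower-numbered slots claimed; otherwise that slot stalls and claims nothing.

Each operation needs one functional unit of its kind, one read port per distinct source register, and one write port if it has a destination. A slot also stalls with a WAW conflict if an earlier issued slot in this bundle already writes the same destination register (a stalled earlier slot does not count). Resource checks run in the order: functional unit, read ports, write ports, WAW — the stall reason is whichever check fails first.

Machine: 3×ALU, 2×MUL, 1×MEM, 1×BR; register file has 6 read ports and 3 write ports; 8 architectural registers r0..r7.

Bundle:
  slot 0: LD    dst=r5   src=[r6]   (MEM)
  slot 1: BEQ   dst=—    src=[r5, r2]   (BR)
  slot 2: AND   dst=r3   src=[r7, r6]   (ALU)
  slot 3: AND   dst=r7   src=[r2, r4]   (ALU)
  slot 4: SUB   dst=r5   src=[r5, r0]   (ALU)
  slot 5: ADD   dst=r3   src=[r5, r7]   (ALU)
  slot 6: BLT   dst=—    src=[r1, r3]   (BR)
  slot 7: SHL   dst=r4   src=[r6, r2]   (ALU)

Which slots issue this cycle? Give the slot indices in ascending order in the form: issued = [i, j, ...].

issued = [0, 1, 2]

#0 MEM src=r6 dispatched  <A:3 Mu:2 Ld:0 B:1 rd:5 wr:2>
#1 BR src=r5,r2 dispatched  <A:3 Mu:2 Ld:0 B:0 rd:3 wr:2>
#2 ALU src=r7,r6 dispatched  <A:2 Mu:2 Ld:0 B:0 rd:1 wr:1>
#3 ALU src=r2,r4 held:RD_PORT  <A:2 Mu:2 Ld:0 B:0 rd:1 wr:1>
#4 ALU src=r5,r0 held:RD_PORT  <A:2 Mu:2 Ld:0 B:0 rd:1 wr:1>
#5 ALU src=r5,r7 held:RD_PORT  <A:2 Mu:2 Ld:0 B:0 rd:1 wr:1>
#6 BR src=r1,r3 held:FU  <A:2 Mu:2 Ld:0 B:0 rd:1 wr:1>
#7 ALU src=r6,r2 held:RD_PORT  <A:2 Mu:2 Ld:0 B:0 rd:1 wr:1>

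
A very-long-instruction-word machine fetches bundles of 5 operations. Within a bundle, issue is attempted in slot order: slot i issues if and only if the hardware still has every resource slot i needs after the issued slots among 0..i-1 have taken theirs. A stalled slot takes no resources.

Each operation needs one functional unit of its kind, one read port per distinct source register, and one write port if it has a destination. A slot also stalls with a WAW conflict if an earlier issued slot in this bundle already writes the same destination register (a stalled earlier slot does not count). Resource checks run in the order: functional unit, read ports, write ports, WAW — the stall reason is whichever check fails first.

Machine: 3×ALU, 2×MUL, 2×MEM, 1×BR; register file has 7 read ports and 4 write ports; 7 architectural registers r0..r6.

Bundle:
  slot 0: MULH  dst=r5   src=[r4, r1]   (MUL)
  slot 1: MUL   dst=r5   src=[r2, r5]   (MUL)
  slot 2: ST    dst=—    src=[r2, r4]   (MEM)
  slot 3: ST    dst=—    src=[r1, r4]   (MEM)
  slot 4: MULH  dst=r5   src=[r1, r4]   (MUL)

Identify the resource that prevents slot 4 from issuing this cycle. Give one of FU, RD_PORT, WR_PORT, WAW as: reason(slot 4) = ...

reason(slot 4) = RD_PORT

(0) want 1×MUL +2rd +1wr — yes → AL3|MU1|ME2|BR1|rd5|wr3
(1) want 1×MUL +2rd +1wr — WAW → AL3|MU1|ME2|BR1|rd5|wr3
(2) want 1×MEM +2rd +0wr — yes → AL3|MU1|ME1|BR1|rd3|wr3
(3) want 1×MEM +2rd +0wr — yes → AL3|MU1|ME0|BR1|rd1|wr3
(4) want 1×MUL +2rd +1wr — RD_PORT → AL3|MU1|ME0|BR1|rd1|wr3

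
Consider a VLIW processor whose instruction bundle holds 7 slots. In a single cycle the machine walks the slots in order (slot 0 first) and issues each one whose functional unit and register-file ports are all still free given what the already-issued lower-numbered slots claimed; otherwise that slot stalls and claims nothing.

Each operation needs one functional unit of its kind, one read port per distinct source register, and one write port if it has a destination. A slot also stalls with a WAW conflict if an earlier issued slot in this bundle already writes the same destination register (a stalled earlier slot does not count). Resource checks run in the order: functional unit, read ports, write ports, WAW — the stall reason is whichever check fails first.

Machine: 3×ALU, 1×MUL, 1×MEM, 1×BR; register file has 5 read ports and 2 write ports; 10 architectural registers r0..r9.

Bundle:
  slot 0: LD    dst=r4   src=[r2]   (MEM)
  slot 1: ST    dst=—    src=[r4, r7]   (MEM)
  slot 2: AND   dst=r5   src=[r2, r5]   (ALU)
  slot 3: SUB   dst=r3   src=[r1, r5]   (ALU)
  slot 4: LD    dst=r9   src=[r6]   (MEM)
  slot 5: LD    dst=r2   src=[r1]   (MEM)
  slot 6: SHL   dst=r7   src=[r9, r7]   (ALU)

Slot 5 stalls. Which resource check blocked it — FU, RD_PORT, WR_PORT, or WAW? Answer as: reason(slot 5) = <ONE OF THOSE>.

reason(slot 5) = FU

#0 MEM src=r2 dispatched  <A:3 Mu:1 Ld:0 B:1 rd:4 wr:1>
#1 MEM src=r4,r7 held:FU  <A:3 Mu:1 Ld:0 B:1 rd:4 wr:1>
#2 ALU src=r2,r5 dispatched  <A:2 Mu:1 Ld:0 B:1 rd:2 wr:0>
#3 ALU src=r1,r5 held:WR_PORT  <A:2 Mu:1 Ld:0 B:1 rd:2 wr:0>
#4 MEM src=r6 held:FU  <A:2 Mu:1 Ld:0 B:1 rd:2 wr:0>
#5 MEM src=r1 held:FU  <A:2 Mu:1 Ld:0 B:1 rd:2 wr:0>
#6 ALU src=r9,r7 held:WR_PORT  <A:2 Mu:1 Ld:0 B:1 rd:2 wr:0>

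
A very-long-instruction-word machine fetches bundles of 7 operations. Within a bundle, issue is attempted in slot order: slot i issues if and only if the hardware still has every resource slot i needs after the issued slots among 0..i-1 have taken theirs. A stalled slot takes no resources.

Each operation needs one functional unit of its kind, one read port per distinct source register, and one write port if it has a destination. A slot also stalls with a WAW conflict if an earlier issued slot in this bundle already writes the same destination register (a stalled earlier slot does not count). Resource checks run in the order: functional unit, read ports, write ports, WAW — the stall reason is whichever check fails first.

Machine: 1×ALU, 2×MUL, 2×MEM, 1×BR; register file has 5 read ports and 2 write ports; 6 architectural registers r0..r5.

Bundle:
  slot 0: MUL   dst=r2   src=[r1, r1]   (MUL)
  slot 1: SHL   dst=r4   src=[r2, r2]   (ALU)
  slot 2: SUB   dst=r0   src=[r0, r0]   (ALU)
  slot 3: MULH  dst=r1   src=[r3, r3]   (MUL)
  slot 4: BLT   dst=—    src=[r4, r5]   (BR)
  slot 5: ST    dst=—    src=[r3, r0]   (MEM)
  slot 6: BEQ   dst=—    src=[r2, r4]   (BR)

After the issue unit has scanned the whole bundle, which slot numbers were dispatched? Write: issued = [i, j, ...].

[0] MUL needs rd=1 wr=1: ok; after: ALU=1 MUL=1 MEM=2 BR=1, R=4, W=1
[1] ALU needs rd=1 wr=1: ok; after: ALU=0 MUL=1 MEM=2 BR=1, R=3, W=0
[2] ALU needs rd=1 wr=1: FU; after: ALU=0 MUL=1 MEM=2 BR=1, R=3, W=0
[3] MUL needs rd=1 wr=1: WR_PORT; after: ALU=0 MUL=1 MEM=2 BR=1, R=3, W=0
[4] BR needs rd=2 wr=0: ok; after: ALU=0 MUL=1 MEM=2 BR=0, R=1, W=0
[5] MEM needs rd=2 wr=0: RD_PORT; after: ALU=0 MUL=1 MEM=2 BR=0, R=1, W=0
[6] BR needs rd=2 wr=0: FU; after: ALU=0 MUL=1 MEM=2 BR=0, R=1, W=0

issued = [0, 1, 4]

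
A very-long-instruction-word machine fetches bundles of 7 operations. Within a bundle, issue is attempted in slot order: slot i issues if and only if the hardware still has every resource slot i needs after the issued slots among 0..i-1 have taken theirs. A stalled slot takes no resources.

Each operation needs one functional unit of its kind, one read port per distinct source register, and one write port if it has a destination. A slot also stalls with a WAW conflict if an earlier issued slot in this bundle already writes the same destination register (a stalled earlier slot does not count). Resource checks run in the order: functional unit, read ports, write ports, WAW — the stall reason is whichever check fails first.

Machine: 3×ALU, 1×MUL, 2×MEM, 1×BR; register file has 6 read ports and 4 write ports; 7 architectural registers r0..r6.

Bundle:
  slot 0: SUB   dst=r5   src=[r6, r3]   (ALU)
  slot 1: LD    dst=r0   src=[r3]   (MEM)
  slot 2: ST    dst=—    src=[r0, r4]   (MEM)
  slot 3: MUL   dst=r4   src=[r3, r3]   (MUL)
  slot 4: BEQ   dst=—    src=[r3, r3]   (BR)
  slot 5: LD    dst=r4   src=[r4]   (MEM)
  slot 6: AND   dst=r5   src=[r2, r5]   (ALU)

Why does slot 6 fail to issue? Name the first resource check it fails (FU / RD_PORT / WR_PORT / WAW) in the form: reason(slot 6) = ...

reason(slot 6) = RD_PORT

#0 ALU src=r6,r3 dispatched  <A:2 Mu:1 Ld:2 B:1 rd:4 wr:3>
#1 MEM src=r3 dispatched  <A:2 Mu:1 Ld:1 B:1 rd:3 wr:2>
#2 MEM src=r0,r4 dispatched  <A:2 Mu:1 Ld:0 B:1 rd:1 wr:2>
#3 MUL src=r3,r3 dispatched  <A:2 Mu:0 Ld:0 B:1 rd:0 wr:1>
#4 BR src=r3,r3 held:RD_PORT  <A:2 Mu:0 Ld:0 B:1 rd:0 wr:1>
#5 MEM src=r4 held:FU  <A:2 Mu:0 Ld:0 B:1 rd:0 wr:1>
#6 ALU src=r2,r5 held:RD_PORT  <A:2 Mu:0 Ld:0 B:1 rd:0 wr:1>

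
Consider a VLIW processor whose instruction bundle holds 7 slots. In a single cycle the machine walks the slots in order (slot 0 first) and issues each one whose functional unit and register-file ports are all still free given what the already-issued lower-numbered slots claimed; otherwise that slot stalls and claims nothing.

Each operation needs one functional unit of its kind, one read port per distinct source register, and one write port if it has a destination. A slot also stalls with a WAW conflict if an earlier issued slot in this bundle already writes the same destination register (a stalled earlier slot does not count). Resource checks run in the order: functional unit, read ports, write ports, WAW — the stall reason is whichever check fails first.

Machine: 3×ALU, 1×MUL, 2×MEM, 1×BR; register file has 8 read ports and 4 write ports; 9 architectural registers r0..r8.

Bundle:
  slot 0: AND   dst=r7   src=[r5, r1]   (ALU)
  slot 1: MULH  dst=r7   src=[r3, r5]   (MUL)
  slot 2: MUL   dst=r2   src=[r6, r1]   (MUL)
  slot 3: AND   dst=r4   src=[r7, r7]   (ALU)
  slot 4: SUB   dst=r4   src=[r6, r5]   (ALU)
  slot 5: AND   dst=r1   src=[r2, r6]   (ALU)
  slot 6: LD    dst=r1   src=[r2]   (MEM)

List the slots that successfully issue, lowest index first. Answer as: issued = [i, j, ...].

[0] ALU needs rd=2 wr=1: ok; after: ALU=2 MUL=1 MEM=2 BR=1, R=6, W=3
[1] MUL needs rd=2 wr=1: WAW; after: ALU=2 MUL=1 MEM=2 BR=1, R=6, W=3
[2] MUL needs rd=2 wr=1: ok; after: ALU=2 MUL=0 MEM=2 BR=1, R=4, W=2
[3] ALU needs rd=1 wr=1: ok; after: ALU=1 MUL=0 MEM=2 BR=1, R=3, W=1
[4] ALU needs rd=2 wr=1: WAW; after: ALU=1 MUL=0 MEM=2 BR=1, R=3, W=1
[5] ALU needs rd=2 wr=1: ok; after: ALU=0 MUL=0 MEM=2 BR=1, R=1, W=0
[6] MEM needs rd=1 wr=1: WR_PORT; after: ALU=0 MUL=0 MEM=2 BR=1, R=1, W=0

issued = [0, 2, 3, 5]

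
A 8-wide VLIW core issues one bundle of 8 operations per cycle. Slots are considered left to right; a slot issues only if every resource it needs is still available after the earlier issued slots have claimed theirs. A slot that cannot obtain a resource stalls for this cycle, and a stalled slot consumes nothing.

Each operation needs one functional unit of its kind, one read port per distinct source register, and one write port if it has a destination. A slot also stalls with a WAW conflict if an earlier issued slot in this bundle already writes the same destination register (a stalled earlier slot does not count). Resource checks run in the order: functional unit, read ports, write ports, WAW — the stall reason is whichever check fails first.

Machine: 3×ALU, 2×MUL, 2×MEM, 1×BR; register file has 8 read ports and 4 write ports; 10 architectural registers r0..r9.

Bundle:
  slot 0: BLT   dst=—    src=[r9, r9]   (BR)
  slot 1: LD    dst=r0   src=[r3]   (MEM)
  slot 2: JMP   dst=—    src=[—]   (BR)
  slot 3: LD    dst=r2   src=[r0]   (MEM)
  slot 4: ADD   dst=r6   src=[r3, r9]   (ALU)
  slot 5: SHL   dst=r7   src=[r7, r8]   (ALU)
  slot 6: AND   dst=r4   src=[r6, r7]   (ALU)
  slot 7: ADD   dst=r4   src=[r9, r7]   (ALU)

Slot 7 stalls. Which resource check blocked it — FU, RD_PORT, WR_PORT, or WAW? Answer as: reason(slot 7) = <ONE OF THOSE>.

reason(slot 7) = RD_PORT

#0 BR src=r9,r9 dispatched  <A:3 Mu:2 Ld:2 B:0 rd:7 wr:4>
#1 MEM src=r3 dispatched  <A:3 Mu:2 Ld:1 B:0 rd:6 wr:3>
#2 BR src=- held:FU  <A:3 Mu:2 Ld:1 B:0 rd:6 wr:3>
#3 MEM src=r0 dispatched  <A:3 Mu:2 Ld:0 B:0 rd:5 wr:2>
#4 ALU src=r3,r9 dispatched  <A:2 Mu:2 Ld:0 B:0 rd:3 wr:1>
#5 ALU src=r7,r8 dispatched  <A:1 Mu:2 Ld:0 B:0 rd:1 wr:0>
#6 ALU src=r6,r7 held:RD_PORT  <A:1 Mu:2 Ld:0 B:0 rd:1 wr:0>
#7 ALU src=r9,r7 held:RD_PORT  <A:1 Mu:2 Ld:0 B:0 rd:1 wr:0>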